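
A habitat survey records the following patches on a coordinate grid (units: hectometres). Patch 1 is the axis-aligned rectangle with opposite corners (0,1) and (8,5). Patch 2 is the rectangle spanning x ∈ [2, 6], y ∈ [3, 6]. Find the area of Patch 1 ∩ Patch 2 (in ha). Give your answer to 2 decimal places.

|Patch 1∩Patch 2|: x∈[2,6], y∈[3,5] → 4·2 = 8.

8.00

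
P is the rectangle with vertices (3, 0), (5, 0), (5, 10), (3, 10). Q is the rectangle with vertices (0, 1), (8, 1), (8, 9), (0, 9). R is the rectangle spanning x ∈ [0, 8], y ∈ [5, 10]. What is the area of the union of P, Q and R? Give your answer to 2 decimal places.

74.00

By inclusion–exclusion:
Individual areas: |P| = 20, |Q| = 64, |R| = 40.
|P∩Q|: x∈[3,5], y∈[1,9] → 2·8 = 16.
|P∩R|: x∈[3,5], y∈[5,10] → 2·5 = 10.
|Q∩R|: x∈[0,8], y∈[5,9] → 8·4 = 32.
|P∩Q∩R| = 8.
|P ∪ Q ∪ R| = 124 − 58 + 8 = 74.00.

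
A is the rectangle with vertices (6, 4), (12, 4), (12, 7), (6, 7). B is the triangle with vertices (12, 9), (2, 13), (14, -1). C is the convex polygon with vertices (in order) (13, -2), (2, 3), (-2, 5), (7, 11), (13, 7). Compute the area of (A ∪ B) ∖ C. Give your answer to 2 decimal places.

|A ∪ B| = 53.2857.
|(A ∪ B) ∩ C| = 42.2548.
|(A ∪ B) ∖ C| = 53.2857 − 42.2548 = 11.03.

11.03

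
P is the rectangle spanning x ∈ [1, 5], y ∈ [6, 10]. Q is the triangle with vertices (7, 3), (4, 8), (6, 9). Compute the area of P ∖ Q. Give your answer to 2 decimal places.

|P| = 16, |P∩Q| = 1.0833.
|P ∖ Q| = |P| − |P∩Q| = 16 − 1.0833 = 14.92.

14.92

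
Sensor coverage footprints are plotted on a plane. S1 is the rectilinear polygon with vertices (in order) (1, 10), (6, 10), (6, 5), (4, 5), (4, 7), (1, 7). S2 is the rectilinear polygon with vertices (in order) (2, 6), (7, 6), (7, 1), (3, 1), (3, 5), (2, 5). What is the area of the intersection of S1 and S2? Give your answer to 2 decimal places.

2.00

The intersection is the polygon with vertices (6,5), (4,5), (4,6), (6,6).
By the shoelace formula its area is 2.00.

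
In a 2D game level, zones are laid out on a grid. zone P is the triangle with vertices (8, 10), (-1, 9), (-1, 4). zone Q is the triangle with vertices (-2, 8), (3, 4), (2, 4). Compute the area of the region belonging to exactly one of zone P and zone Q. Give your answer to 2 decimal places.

22.92

|zone P| = 22.5, |zone Q| = 2, |zone P∩zone Q| = 0.7909.
|zone P △ zone Q| = |zone P| + |zone Q| − 2·|zone P∩zone Q| = 22.5 + 2 − 1.5818 = 22.92.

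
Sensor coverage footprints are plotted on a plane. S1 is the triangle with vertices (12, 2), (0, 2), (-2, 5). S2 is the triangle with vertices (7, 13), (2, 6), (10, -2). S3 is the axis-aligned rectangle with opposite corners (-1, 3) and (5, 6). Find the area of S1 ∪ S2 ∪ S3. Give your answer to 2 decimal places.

By inclusion–exclusion:
Individual areas: |S1| = 18, |S2| = 48, |S3| = 18.
|S1∩S2| = 4.0315.
|S1∩S3| = 6.7738.
|S2∩S3| = 4.5.
|S1∩S2∩S3| = 0.1591.
|S1 ∪ S2 ∪ S3| = 84 − 15.3053 + 0.1591 = 68.85.

68.85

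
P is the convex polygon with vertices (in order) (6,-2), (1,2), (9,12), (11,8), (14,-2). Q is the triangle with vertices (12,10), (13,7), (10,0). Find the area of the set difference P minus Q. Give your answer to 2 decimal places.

|P| = 101, |P∩Q| = 3.6267.
|P ∖ Q| = |P| − |P∩Q| = 101 − 3.6267 = 97.37.

97.37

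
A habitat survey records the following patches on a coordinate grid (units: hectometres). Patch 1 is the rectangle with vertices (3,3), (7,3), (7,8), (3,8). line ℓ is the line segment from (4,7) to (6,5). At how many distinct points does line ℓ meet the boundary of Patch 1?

0

The segment lies entirely inside Patch 1 and never meets its boundary.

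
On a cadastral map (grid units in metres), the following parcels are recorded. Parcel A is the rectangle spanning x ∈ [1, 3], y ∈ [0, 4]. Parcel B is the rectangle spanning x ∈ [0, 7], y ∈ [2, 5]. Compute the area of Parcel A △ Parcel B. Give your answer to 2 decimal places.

|Parcel A∩Parcel B|: x∈[1,3], y∈[2,4] → 2·2 = 4.
|Parcel A △ Parcel B| = |Parcel A| + |Parcel B| − 2·|Parcel A∩Parcel B| = 8 + 21 − 8 = 21.00.

21.00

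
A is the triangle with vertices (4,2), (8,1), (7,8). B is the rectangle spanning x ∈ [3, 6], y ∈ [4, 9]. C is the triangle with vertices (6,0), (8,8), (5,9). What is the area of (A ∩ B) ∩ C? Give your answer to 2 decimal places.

0.75

The region (A ∩ B) ∩ C is the polygon with vertices (6,4), (5.556,4), (5.455,4.909), (6,6).
By the shoelace formula its area is 0.75.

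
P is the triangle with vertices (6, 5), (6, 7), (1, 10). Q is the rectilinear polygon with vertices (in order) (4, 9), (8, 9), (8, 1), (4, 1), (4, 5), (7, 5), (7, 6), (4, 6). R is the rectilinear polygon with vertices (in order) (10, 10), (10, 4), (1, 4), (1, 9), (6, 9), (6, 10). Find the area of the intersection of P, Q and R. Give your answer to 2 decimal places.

2.70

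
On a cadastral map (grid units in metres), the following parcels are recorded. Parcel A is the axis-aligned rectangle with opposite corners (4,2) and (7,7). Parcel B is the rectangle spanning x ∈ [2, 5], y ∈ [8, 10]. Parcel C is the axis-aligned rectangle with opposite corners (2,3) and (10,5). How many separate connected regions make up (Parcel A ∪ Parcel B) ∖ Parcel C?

3

(Parcel A ∪ Parcel B) ∖ Parcel C splits into 3 disjoint pieces (area 3, area 6, area 6).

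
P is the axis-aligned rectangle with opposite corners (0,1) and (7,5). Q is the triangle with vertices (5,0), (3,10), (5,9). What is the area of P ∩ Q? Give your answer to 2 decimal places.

2.40

The intersection is the polygon with vertices (5,5), (5,1), (4.8,1), (4,5).
By the shoelace formula its area is 2.40.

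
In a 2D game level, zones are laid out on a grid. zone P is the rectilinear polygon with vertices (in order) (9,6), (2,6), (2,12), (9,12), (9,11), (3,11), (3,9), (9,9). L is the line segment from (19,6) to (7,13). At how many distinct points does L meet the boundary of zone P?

2

The segment meets the boundary at (8.714,12), (9,11.833).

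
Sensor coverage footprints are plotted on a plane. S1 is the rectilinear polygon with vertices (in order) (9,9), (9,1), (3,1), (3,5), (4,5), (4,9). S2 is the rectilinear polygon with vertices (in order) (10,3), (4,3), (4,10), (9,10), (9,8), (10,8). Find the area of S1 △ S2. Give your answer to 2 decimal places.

|S1| = 44, |S2| = 40, |S1∩S2| = 30.
|S1 △ S2| = |S1| + |S2| − 2·|S1∩S2| = 44 + 40 − 60 = 24.00.

24.00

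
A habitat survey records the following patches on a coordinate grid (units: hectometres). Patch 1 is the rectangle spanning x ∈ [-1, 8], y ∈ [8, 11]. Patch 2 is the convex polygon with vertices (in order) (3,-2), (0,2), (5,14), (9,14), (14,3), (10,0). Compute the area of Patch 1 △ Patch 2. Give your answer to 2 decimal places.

|Patch 1| = 27, |Patch 2| = 139.5, |Patch 1∩Patch 2| = 14.625.
|Patch 1 △ Patch 2| = |Patch 1| + |Patch 2| − 2·|Patch 1∩Patch 2| = 27 + 139.5 − 29.25 = 137.25.

137.25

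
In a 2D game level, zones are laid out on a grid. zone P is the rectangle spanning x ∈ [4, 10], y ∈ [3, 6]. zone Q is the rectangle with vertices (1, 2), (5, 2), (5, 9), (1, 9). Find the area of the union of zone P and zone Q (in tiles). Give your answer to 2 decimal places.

By inclusion–exclusion:
Individual areas: |zone P| = 18, |zone Q| = 28.
|zone P∩zone Q|: x∈[4,5], y∈[3,6] → 1·3 = 3.
|zone P ∪ zone Q| = 46 − 3 = 43.00.

43.00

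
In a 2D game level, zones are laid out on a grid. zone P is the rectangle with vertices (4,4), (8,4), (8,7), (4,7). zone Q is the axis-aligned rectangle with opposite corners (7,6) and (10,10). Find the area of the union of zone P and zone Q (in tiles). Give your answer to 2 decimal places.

23.00

By inclusion–exclusion:
Individual areas: |zone P| = 12, |zone Q| = 12.
|zone P∩zone Q|: x∈[7,8], y∈[6,7] → 1·1 = 1.
|zone P ∪ zone Q| = 24 − 1 = 23.00.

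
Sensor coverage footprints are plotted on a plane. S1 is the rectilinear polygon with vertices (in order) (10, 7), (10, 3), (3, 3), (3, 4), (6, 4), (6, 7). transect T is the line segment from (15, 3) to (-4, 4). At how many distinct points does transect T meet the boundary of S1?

2

The segment meets the boundary at (3,3.632), (10,3.263).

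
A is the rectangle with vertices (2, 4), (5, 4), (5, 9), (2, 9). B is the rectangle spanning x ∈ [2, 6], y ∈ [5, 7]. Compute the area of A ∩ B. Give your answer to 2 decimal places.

6.00

|A∩B|: x∈[2,5], y∈[5,7] → 3·2 = 6.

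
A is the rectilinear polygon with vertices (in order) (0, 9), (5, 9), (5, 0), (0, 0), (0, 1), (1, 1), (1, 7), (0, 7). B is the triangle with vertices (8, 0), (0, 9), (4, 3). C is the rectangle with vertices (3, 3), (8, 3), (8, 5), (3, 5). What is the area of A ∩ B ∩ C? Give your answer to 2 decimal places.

2.08

The intersection is the polygon with vertices (3,4.5), (3,5), (3.556,5), (5,3.375), (5,3), (4,3).
By the shoelace formula its area is 2.08.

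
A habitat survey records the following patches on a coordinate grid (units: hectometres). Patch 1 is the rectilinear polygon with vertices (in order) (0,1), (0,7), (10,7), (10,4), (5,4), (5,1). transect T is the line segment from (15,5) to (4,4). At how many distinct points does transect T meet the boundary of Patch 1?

The segment meets the boundary at (10,4.545).

1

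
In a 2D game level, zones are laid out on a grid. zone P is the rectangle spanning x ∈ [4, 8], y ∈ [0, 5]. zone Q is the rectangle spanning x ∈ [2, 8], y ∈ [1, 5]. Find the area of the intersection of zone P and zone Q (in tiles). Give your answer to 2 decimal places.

|zone P∩zone Q|: x∈[4,8], y∈[1,5] → 4·4 = 16.

16.00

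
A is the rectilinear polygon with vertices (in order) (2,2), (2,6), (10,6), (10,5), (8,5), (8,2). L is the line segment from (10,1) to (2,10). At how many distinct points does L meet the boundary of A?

The segment meets the boundary at (5.556,6), (8,3.25).

2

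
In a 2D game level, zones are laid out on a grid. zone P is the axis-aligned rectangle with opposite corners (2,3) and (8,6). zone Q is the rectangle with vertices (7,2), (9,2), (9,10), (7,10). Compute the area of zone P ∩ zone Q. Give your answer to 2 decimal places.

3.00

|zone P∩zone Q|: x∈[7,8], y∈[3,6] → 1·3 = 3.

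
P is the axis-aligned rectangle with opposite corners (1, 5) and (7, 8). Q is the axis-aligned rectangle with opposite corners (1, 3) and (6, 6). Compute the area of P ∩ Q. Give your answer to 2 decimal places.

5.00

|P∩Q|: x∈[1,6], y∈[5,6] → 5·1 = 5.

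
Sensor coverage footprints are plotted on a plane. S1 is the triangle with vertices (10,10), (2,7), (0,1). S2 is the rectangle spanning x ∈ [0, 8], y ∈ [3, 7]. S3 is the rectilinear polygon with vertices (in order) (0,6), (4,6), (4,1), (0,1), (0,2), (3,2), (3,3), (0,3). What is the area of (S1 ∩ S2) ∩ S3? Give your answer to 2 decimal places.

The region (S1 ∩ S2) ∩ S3 is the polygon with vertices (2.222,3), (0.667,3), (1.667,6), (4,6), (4,4.6).
By the shoelace formula its area is 7.08.

7.08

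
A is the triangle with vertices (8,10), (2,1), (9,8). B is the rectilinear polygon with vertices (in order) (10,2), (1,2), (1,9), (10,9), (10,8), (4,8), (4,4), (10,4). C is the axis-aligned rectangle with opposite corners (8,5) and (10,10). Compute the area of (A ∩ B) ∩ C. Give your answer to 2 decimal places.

The region (A ∩ B) ∩ C is the polygon with vertices (8.5,9), (9,8), (8,8), (8,9).
By the shoelace formula its area is 0.75.

0.75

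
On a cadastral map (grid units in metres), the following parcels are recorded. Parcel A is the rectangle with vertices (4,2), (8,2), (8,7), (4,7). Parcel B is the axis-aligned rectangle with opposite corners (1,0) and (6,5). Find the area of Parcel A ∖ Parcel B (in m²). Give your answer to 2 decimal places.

14.00

|Parcel A∩Parcel B|: x∈[4,6], y∈[2,5] → 2·3 = 6.
|Parcel A| = 20.
|Parcel A ∖ Parcel B| = |Parcel A| − |Parcel A∩Parcel B| = 20 − 6 = 14.00.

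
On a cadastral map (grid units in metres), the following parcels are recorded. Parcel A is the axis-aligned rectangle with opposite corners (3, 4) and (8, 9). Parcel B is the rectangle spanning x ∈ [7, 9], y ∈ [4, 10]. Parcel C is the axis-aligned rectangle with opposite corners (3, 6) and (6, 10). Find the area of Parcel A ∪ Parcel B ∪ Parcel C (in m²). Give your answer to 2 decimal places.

By inclusion–exclusion:
Individual areas: |Parcel A| = 25, |Parcel B| = 12, |Parcel C| = 12.
|Parcel A∩Parcel B|: x∈[7,8], y∈[4,9] → 1·5 = 5.
|Parcel A∩Parcel C|: x∈[3,6], y∈[6,9] → 3·3 = 9.
|Parcel B∩Parcel C| = 0 (no overlap).
|Parcel A∩Parcel B∩Parcel C| = 0.
|Parcel A ∪ Parcel B ∪ Parcel C| = 49 − 14 + 0 = 35.00.

35.00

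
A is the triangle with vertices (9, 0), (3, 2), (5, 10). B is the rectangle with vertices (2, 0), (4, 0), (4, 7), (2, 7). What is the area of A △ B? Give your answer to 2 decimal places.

35.67

|A| = 26, |B| = 14, |A∩B| = 2.1667.
|A △ B| = |A| + |B| − 2·|A∩B| = 26 + 14 − 4.3333 = 35.67.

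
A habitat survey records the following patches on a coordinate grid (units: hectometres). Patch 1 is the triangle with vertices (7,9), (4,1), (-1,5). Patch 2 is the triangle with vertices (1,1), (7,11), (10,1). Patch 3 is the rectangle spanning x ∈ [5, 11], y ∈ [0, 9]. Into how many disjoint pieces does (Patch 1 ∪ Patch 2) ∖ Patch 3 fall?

(Patch 1 ∪ Patch 2) ∖ Patch 3 splits into 2 disjoint pieces (area 25.4324, area 1.8).

2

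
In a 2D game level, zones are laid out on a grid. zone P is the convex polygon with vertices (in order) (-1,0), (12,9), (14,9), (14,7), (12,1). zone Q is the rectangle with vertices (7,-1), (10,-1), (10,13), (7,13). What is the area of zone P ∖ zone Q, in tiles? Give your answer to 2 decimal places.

|zone P| = 62, |zone P∩zone Q| = 17.5385.
|zone P ∖ zone Q| = |zone P| − |zone P∩zone Q| = 62 − 17.5385 = 44.46.

44.46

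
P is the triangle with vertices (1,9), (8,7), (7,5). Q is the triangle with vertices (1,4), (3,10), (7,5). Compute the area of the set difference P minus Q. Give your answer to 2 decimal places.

4.25

|P| = 8, |P∩Q| = 3.7529.
|P ∖ Q| = |P| − |P∩Q| = 8 − 3.7529 = 4.25.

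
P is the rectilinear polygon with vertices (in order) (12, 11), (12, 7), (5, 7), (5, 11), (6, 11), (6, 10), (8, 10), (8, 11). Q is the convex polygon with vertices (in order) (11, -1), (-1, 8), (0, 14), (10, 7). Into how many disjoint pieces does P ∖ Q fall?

1

P ∖ Q is a single connected region.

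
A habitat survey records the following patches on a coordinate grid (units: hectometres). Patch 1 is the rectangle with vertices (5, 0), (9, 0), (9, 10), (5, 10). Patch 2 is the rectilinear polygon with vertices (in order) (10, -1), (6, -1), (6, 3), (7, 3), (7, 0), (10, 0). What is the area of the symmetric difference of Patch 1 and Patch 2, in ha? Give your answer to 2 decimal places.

|Patch 1| = 40, |Patch 2| = 7, |Patch 1∩Patch 2| = 3.
|Patch 1 △ Patch 2| = |Patch 1| + |Patch 2| − 2·|Patch 1∩Patch 2| = 40 + 7 − 6 = 41.00.

41.00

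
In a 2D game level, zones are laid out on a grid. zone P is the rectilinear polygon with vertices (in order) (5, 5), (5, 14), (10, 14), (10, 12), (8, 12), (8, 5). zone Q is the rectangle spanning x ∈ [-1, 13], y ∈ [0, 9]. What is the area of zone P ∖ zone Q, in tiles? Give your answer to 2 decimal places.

19.00

|zone P| = 31, |zone P∩zone Q| = 12.
|zone P ∖ zone Q| = |zone P| − |zone P∩zone Q| = 31 − 12 = 19.00.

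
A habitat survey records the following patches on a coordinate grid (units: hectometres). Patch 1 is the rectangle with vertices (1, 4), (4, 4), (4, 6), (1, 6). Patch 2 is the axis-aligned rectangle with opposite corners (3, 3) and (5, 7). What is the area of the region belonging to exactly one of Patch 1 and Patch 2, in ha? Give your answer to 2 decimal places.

10.00

|Patch 1∩Patch 2|: x∈[3,4], y∈[4,6] → 1·2 = 2.
|Patch 1 △ Patch 2| = |Patch 1| + |Patch 2| − 2·|Patch 1∩Patch 2| = 6 + 8 − 4 = 10.00.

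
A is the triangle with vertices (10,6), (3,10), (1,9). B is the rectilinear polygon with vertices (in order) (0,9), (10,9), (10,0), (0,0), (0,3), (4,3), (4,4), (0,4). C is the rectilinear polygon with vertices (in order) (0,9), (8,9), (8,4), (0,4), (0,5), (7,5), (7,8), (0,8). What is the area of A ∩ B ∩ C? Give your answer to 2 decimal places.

3.72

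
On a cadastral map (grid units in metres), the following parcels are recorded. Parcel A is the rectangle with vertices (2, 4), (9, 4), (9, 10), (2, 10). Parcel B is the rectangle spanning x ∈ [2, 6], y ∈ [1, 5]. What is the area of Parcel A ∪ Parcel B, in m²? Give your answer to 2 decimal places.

By inclusion–exclusion:
Individual areas: |Parcel A| = 42, |Parcel B| = 16.
|Parcel A∩Parcel B|: x∈[2,6], y∈[4,5] → 4·1 = 4.
|Parcel A ∪ Parcel B| = 58 − 4 = 54.00.

54.00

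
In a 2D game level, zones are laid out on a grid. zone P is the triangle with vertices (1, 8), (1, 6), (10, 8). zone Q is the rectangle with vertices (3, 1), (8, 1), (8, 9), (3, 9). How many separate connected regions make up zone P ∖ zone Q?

zone P ∖ zone Q splits into 2 disjoint pieces (area 3.5556, area 0.4444).

2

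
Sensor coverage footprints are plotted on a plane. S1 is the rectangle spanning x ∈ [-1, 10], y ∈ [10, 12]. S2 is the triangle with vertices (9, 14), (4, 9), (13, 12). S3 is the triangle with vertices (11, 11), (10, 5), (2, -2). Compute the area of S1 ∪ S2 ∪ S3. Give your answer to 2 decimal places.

By inclusion–exclusion:
Individual areas: |S1| = 22, |S2| = 15, |S3| = 20.5.
|S1∩S2| = 6.5.
|S1∩S3| = 0.
|S2∩S3| = 0.
|S1∩S2∩S3| = 0.
|S1 ∪ S2 ∪ S3| = 57.5 − 6.5 + 0 = 51.00.

51.00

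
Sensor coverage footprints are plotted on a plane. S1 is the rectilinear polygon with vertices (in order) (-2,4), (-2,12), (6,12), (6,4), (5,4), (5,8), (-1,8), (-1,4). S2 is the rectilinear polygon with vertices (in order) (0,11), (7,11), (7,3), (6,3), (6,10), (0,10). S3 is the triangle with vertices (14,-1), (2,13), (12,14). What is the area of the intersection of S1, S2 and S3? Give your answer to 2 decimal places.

1.86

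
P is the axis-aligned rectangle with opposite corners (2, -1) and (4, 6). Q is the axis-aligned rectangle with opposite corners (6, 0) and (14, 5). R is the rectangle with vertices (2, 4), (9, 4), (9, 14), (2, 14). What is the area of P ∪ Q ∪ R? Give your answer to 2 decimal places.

117.00

By inclusion–exclusion:
Individual areas: |P| = 14, |Q| = 40, |R| = 70.
|P∩Q| = 0 (no overlap).
|P∩R|: x∈[2,4], y∈[4,6] → 2·2 = 4.
|Q∩R|: x∈[6,9], y∈[4,5] → 3·1 = 3.
|P∩Q∩R| = 0.
|P ∪ Q ∪ R| = 124 − 7 + 0 = 117.00.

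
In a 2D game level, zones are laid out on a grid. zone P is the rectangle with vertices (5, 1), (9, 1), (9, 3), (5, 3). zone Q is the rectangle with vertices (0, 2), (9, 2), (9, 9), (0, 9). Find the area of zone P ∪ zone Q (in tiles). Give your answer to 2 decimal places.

By inclusion–exclusion:
Individual areas: |zone P| = 8, |zone Q| = 63.
|zone P∩zone Q|: x∈[5,9], y∈[2,3] → 4·1 = 4.
|zone P ∪ zone Q| = 71 − 4 = 67.00.

67.00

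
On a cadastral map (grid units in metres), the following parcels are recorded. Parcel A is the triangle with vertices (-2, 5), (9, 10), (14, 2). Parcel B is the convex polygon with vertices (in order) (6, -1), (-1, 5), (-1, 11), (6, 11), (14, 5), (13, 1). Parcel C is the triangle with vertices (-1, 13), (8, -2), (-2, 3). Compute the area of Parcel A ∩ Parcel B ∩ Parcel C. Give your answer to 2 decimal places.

9.21

The intersection is the polygon with vertices (-0.72,4.76), (-1,5), (-1,5.455), (2.557,7.071), (4.535,3.775).
By the shoelace formula its area is 9.21.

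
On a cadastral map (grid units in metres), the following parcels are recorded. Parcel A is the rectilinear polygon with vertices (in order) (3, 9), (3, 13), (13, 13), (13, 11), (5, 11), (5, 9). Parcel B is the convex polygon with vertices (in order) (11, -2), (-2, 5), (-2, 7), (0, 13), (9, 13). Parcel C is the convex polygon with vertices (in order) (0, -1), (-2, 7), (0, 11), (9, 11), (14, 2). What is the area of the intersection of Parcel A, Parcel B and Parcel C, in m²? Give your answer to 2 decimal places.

4.00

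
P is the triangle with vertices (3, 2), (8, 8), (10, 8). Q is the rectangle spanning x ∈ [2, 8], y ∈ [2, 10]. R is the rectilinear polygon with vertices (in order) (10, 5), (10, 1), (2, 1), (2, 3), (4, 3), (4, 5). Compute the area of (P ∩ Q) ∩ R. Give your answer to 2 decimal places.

1.48

The region (P ∩ Q) ∩ R is the polygon with vertices (3,2), (3.833,3), (4,3), (4,3.2), (5.5,5), (6.5,5).
By the shoelace formula its area is 1.48.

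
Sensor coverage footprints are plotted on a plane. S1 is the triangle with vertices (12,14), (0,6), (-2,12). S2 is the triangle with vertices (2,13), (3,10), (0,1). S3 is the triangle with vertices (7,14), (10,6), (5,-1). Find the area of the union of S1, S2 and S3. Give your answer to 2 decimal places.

By inclusion–exclusion:
Individual areas: |S1| = 44, |S2| = 9, |S3| = 30.5.
|S1∩S2| = 5.9417.
|S1∩S3| = 2.3542.
|S2∩S3| = 0.
|S1∩S2∩S3| = 0.
|S1 ∪ S2 ∪ S3| = 83.5 − 8.2959 + 0 = 75.20.

75.20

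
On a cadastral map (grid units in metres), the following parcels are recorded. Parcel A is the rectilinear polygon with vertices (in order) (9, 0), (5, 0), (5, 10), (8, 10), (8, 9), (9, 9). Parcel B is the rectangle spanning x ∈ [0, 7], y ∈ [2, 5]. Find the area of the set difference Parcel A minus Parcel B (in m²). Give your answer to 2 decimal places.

33.00

|Parcel A| = 39, |Parcel A∩Parcel B| = 6.
|Parcel A ∖ Parcel B| = |Parcel A| − |Parcel A∩Parcel B| = 39 − 6 = 33.00.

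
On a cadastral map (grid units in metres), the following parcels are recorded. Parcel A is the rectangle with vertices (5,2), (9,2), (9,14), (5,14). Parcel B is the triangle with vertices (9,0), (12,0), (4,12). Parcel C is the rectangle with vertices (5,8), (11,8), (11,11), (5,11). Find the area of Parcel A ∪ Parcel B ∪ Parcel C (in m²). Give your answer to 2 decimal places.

By inclusion–exclusion:
Individual areas: |Parcel A| = 48, |Parcel B| = 18, |Parcel C| = 18.
|Parcel A∩Parcel B| = 9.9667.
|Parcel A∩Parcel C|: x∈[5,9], y∈[8,11] → 4·3 = 12.
|Parcel B∩Parcel C| = 1.55.
|Parcel A∩Parcel B∩Parcel C| = 1.55.
|Parcel A ∪ Parcel B ∪ Parcel C| = 84 − 23.5167 + 1.55 = 62.03.

62.03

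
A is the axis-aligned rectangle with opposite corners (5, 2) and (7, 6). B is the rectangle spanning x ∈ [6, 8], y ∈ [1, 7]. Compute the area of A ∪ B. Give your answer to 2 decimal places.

16.00

By inclusion–exclusion:
Individual areas: |A| = 8, |B| = 12.
|A∩B|: x∈[6,7], y∈[2,6] → 1·4 = 4.
|A ∪ B| = 20 − 4 = 16.00.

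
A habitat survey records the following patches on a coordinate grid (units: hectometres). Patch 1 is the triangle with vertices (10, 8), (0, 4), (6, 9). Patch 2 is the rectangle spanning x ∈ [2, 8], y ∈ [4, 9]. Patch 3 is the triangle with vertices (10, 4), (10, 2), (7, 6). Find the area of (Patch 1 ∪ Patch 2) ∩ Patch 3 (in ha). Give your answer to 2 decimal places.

The region (Patch 1 ∪ Patch 2) ∩ Patch 3 is the polygon with vertices (8,4.667), (7,6), (8,5.333).
By the shoelace formula its area is 0.33.

0.33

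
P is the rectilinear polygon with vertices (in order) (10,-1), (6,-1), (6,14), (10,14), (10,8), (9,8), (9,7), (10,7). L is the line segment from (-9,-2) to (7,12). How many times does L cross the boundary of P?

The segment meets the boundary at (6,11.125).

1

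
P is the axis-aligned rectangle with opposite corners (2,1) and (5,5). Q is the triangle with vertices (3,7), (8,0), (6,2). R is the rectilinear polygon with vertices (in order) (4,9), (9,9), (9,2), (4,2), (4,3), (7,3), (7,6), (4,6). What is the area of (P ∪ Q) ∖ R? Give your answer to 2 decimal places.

12.18

|P ∪ Q| = 13.6952.
|(P ∪ Q) ∩ R| = 1.5143.
|(P ∪ Q) ∖ R| = 13.6952 − 1.5143 = 12.18.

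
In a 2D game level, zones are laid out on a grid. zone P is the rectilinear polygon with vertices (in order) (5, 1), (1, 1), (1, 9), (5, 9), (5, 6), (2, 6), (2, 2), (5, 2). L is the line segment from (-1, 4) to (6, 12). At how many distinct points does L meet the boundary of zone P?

The segment meets the boundary at (3.375,9), (1,6.286).

2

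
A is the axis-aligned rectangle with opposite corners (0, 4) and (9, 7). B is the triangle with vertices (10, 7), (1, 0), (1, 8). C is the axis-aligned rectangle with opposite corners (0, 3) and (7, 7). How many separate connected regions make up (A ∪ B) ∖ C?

2

(A ∪ B) ∖ C splits into 2 disjoint pieces (area 10.8889, area 5.7857).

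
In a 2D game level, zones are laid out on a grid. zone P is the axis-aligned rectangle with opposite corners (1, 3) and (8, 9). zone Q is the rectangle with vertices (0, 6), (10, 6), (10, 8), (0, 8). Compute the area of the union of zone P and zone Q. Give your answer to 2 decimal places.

By inclusion–exclusion:
Individual areas: |zone P| = 42, |zone Q| = 20.
|zone P∩zone Q|: x∈[1,8], y∈[6,8] → 7·2 = 14.
|zone P ∪ zone Q| = 62 − 14 = 48.00.

48.00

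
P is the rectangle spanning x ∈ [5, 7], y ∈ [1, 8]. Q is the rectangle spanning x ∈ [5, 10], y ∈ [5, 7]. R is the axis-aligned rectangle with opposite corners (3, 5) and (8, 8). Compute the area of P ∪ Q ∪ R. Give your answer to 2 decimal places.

27.00

By inclusion–exclusion:
Individual areas: |P| = 14, |Q| = 10, |R| = 15.
|P∩Q|: x∈[5,7], y∈[5,7] → 2·2 = 4.
|P∩R|: x∈[5,7], y∈[5,8] → 2·3 = 6.
|Q∩R|: x∈[5,8], y∈[5,7] → 3·2 = 6.
|P∩Q∩R| = 4.
|P ∪ Q ∪ R| = 39 − 16 + 4 = 27.00.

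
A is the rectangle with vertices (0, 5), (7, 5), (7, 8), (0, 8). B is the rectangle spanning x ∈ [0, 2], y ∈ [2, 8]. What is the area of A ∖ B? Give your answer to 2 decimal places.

15.00

|A∩B|: x∈[0,2], y∈[5,8] → 2·3 = 6.
|A| = 21.
|A ∖ B| = |A| − |A∩B| = 21 − 6 = 15.00.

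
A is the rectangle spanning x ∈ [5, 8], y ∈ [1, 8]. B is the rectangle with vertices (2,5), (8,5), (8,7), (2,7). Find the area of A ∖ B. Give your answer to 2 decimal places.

15.00

|A∩B|: x∈[5,8], y∈[5,7] → 3·2 = 6.
|A| = 21.
|A ∖ B| = |A| − |A∩B| = 21 − 6 = 15.00.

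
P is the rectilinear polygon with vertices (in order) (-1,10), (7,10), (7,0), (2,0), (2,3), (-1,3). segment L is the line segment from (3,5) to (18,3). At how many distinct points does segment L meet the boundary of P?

The segment meets the boundary at (7,4.467).

1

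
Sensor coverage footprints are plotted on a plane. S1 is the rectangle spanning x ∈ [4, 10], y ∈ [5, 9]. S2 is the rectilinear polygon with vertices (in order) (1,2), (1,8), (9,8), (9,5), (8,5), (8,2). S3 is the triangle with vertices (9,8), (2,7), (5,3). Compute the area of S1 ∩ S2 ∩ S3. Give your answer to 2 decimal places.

9.61

The intersection is the polygon with vertices (4,7.286), (9,8), (6.6,5), (4,5).
By the shoelace formula its area is 9.61.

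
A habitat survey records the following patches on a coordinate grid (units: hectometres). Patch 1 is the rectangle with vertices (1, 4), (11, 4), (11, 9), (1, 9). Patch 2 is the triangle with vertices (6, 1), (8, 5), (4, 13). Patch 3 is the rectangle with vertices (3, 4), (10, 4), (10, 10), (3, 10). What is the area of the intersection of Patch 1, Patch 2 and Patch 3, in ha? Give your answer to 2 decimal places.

10.33

The intersection is the polygon with vertices (8,5), (7.5,4), (5.5,4), (4.667,9), (6,9).
By the shoelace formula its area is 10.33.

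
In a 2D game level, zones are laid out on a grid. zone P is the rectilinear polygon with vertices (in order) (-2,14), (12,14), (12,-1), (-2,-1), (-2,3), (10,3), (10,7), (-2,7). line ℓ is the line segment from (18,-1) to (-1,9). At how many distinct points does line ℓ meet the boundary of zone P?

3

The segment meets the boundary at (2.8,7), (12,2.158), (10,3.211).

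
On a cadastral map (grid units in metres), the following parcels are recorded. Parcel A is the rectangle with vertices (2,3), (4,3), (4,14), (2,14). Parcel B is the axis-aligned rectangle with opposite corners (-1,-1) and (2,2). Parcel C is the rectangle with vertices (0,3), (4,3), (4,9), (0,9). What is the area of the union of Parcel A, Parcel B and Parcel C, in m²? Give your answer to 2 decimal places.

43.00

By inclusion–exclusion:
Individual areas: |Parcel A| = 22, |Parcel B| = 9, |Parcel C| = 24.
|Parcel A∩Parcel B| = 0 (no overlap).
|Parcel A∩Parcel C|: x∈[2,4], y∈[3,9] → 2·6 = 12.
|Parcel B∩Parcel C| = 0 (no overlap).
|Parcel A∩Parcel B∩Parcel C| = 0.
|Parcel A ∪ Parcel B ∪ Parcel C| = 55 − 12 + 0 = 43.00.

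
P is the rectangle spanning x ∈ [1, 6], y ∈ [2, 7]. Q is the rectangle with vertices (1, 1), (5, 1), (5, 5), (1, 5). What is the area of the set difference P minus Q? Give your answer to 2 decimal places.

13.00

|P∩Q|: x∈[1,5], y∈[2,5] → 4·3 = 12.
|P| = 25.
|P ∖ Q| = |P| − |P∩Q| = 25 − 12 = 13.00.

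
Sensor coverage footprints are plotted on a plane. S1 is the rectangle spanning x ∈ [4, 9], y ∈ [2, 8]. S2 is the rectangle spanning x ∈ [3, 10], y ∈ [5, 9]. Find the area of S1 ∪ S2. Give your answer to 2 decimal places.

43.00

By inclusion–exclusion:
Individual areas: |S1| = 30, |S2| = 28.
|S1∩S2|: x∈[4,9], y∈[5,8] → 5·3 = 15.
|S1 ∪ S2| = 58 − 15 = 43.00.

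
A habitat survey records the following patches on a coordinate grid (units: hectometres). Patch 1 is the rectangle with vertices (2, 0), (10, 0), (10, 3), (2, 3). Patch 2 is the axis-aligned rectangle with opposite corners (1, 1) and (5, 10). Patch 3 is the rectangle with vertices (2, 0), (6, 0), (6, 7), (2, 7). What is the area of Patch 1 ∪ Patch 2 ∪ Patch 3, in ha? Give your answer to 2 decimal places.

58.00

By inclusion–exclusion:
Individual areas: |Patch 1| = 24, |Patch 2| = 36, |Patch 3| = 28.
|Patch 1∩Patch 2|: x∈[2,5], y∈[1,3] → 3·2 = 6.
|Patch 1∩Patch 3|: x∈[2,6], y∈[0,3] → 4·3 = 12.
|Patch 2∩Patch 3|: x∈[2,5], y∈[1,7] → 3·6 = 18.
|Patch 1∩Patch 2∩Patch 3| = 6.
|Patch 1 ∪ Patch 2 ∪ Patch 3| = 88 − 36 + 6 = 58.00.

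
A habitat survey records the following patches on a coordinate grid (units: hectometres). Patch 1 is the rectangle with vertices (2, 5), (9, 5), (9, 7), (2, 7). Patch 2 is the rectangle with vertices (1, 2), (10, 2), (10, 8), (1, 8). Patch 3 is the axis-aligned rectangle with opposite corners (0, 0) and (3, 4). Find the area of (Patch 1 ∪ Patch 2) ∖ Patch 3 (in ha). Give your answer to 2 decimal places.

|Patch 1 ∪ Patch 2| = 54.
|(Patch 1 ∪ Patch 2) ∩ Patch 3| = 4.
|(Patch 1 ∪ Patch 2) ∖ Patch 3| = 54 − 4 = 50.00.

50.00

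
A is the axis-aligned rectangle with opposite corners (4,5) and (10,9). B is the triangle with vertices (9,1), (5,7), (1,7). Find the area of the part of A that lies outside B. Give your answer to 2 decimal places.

|A| = 24, |A∩B| = 3.3333.
|A ∖ B| = |A| − |A∩B| = 24 − 3.3333 = 20.67.

20.67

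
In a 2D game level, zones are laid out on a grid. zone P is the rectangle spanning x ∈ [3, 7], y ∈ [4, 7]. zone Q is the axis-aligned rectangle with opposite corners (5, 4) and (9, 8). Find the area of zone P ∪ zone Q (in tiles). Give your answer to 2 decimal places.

By inclusion–exclusion:
Individual areas: |zone P| = 12, |zone Q| = 16.
|zone P∩zone Q|: x∈[5,7], y∈[4,7] → 2·3 = 6.
|zone P ∪ zone Q| = 28 − 6 = 22.00.

22.00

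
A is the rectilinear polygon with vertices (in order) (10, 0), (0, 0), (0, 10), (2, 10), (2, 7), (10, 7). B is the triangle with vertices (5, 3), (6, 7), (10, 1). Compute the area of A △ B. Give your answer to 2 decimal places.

|A| = 76, |B| = 11, |A∩B| = 11.
|A △ B| = |A| + |B| − 2·|A∩B| = 76 + 11 − 22 = 65.00.

65.00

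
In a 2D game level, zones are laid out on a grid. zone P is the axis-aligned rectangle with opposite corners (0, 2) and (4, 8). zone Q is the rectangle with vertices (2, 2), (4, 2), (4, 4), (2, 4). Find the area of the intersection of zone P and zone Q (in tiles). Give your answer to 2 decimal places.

4.00

|zone P∩zone Q|: x∈[2,4], y∈[2,4] → 2·2 = 4.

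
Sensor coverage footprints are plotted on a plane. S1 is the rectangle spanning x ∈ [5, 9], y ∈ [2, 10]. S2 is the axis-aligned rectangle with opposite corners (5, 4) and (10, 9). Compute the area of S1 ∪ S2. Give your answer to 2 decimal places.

37.00

By inclusion–exclusion:
Individual areas: |S1| = 32, |S2| = 25.
|S1∩S2|: x∈[5,9], y∈[4,9] → 4·5 = 20.
|S1 ∪ S2| = 57 − 20 = 37.00.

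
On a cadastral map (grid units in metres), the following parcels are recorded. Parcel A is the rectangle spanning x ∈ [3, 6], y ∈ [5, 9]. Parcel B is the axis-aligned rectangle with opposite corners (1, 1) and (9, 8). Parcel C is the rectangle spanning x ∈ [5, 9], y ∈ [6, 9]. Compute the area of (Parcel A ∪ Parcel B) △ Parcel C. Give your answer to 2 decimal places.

|Parcel A ∪ Parcel B| = 59.
|(Parcel A ∪ Parcel B) ∩ Parcel C| = 9.
|(Parcel A ∪ Parcel B) △ Parcel C| = 59 + 12 − 18 = 53.00.

53.00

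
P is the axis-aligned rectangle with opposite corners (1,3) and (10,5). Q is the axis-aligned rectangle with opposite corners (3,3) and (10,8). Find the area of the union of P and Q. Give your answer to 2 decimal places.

39.00

By inclusion–exclusion:
Individual areas: |P| = 18, |Q| = 35.
|P∩Q|: x∈[3,10], y∈[3,5] → 7·2 = 14.
|P ∪ Q| = 53 − 14 = 39.00.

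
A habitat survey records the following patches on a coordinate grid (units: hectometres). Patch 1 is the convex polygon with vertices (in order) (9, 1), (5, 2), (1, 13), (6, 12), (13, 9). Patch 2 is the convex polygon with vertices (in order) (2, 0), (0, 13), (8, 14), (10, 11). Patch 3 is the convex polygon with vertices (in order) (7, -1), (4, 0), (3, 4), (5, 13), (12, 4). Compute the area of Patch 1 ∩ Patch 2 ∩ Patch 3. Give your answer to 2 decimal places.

22.24

The intersection is the polygon with vertices (5.737,12.053), (8.336,8.711), (4.485,3.417), (3.483,6.172), (4.83,12.234).
By the shoelace formula its area is 22.24.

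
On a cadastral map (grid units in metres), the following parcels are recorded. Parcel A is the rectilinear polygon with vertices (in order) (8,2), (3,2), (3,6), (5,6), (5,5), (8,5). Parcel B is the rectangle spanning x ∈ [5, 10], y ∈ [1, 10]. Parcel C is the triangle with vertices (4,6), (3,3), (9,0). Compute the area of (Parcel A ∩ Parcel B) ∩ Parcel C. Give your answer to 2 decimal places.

The region (Parcel A ∩ Parcel B) ∩ Parcel C is the polygon with vertices (5,4.8), (7.333,2), (5,2).
By the shoelace formula its area is 3.27.

3.27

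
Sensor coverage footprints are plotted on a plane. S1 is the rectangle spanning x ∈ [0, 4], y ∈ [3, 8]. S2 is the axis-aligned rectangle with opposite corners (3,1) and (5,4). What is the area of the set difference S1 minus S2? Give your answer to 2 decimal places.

19.00

|S1∩S2|: x∈[3,4], y∈[3,4] → 1·1 = 1.
|S1| = 20.
|S1 ∖ S2| = |S1| − |S1∩S2| = 20 − 1 = 19.00.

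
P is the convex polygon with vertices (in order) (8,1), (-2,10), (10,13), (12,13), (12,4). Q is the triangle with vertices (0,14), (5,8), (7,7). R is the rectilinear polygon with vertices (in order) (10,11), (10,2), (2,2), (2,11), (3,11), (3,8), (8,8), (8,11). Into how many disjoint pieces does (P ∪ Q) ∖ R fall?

2

(P ∪ Q) ∖ R splits into 2 disjoint pieces (area 52.3759, area 1.2222).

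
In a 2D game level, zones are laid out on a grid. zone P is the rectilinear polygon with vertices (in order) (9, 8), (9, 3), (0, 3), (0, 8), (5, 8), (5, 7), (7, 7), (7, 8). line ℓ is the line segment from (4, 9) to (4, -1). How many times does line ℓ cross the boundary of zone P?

The segment meets the boundary at (4,3), (4,8).

2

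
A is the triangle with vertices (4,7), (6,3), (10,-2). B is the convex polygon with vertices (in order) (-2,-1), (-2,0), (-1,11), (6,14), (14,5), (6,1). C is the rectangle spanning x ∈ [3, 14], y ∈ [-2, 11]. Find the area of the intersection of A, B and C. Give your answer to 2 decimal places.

2.11

The intersection is the polygon with vertices (4,7), (7.5,1.75), (7.143,1.571), (6,3).
By the shoelace formula its area is 2.11.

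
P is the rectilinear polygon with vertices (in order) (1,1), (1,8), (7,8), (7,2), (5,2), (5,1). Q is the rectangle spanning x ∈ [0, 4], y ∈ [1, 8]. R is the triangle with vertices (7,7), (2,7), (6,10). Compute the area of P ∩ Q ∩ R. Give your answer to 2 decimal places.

1.33

The intersection is the polygon with vertices (4,8), (4,7), (2,7), (3.333,8).
By the shoelace formula its area is 1.33.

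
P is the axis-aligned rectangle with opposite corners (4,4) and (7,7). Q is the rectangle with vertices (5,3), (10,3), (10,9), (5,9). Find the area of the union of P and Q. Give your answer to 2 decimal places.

By inclusion–exclusion:
Individual areas: |P| = 9, |Q| = 30.
|P∩Q|: x∈[5,7], y∈[4,7] → 2·3 = 6.
|P ∪ Q| = 39 − 6 = 33.00.

33.00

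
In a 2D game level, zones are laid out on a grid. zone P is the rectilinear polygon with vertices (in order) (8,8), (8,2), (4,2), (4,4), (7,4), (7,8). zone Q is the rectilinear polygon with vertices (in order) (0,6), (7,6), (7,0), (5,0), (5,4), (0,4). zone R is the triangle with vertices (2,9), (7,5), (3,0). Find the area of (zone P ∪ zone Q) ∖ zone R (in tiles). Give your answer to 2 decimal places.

|zone P ∪ zone Q| = 30.
|(zone P ∪ zone Q) ∩ zone R| = 10.8861.
|(zone P ∪ zone Q) ∖ zone R| = 30 − 10.8861 = 19.11.

19.11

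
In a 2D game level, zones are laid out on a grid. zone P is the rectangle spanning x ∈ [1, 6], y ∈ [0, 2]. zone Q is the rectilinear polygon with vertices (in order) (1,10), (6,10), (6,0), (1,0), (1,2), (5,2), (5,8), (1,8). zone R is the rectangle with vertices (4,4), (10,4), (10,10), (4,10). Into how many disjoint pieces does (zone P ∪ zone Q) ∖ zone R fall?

2

(zone P ∪ zone Q) ∖ zone R splits into 2 disjoint pieces (area 12, area 6).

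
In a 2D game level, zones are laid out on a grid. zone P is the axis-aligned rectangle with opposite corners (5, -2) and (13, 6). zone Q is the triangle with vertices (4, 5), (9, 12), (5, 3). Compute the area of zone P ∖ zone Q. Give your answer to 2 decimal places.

62.00

|zone P| = 64, |zone P∩zone Q| = 2.
|zone P ∖ zone Q| = |zone P| − |zone P∩zone Q| = 64 − 2 = 62.00.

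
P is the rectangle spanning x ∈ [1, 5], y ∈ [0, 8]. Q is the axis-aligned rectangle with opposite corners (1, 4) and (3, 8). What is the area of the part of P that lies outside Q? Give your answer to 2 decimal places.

24.00

|P∩Q|: x∈[1,3], y∈[4,8] → 2·4 = 8.
|P| = 32.
|P ∖ Q| = |P| − |P∩Q| = 32 − 8 = 24.00.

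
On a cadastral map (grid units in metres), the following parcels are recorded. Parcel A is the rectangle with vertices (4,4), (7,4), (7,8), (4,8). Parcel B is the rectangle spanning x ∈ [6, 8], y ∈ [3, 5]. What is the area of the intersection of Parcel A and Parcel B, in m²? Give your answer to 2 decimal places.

|Parcel A∩Parcel B|: x∈[6,7], y∈[4,5] → 1·1 = 1.

1.00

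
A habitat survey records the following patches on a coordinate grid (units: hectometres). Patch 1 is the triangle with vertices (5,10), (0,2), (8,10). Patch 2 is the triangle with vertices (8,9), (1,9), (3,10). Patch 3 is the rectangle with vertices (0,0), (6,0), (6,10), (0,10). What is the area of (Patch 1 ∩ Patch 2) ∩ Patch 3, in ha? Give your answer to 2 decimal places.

0.77

The region (Patch 1 ∩ Patch 2) ∩ Patch 3 is the polygon with vertices (6,9.4), (6,9), (4.375,9), (4.778,9.644).
By the shoelace formula its area is 0.77.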